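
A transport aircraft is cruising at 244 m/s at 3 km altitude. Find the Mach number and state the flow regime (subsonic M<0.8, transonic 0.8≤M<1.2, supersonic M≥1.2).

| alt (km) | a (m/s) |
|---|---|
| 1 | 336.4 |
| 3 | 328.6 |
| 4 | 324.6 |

M = 0.743 (subsonic)

At 3 km, from the table: a = 328.6 m/s.
M = v/a = 244 / 328.6 = 0.743
M = 0.743 → subsonic.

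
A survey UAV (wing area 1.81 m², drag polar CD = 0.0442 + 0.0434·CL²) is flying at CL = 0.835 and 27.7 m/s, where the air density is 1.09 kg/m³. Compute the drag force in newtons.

CD = 0.0442 + 0.0434 × 0.835² = 0.07446
D = ½ρv²S·CD = ½ × 1.09 × 27.7² × 1.81 × 0.07446 = 56.4 N

D = 56.4 N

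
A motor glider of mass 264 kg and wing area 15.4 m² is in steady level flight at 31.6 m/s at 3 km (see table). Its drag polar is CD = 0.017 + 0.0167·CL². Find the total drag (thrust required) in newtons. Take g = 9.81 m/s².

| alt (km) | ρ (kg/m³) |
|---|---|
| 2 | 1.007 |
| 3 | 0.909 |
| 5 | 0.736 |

D = 135 N

At 3 km, from the table: ρ = 0.909 kg/m³.
Weight W = mg = 264 × 9.81 = 2589.8 N; in level flight L = W.
q = ½ρv² = ½ × 0.909 × 31.6² = 453.8 Pa.
CL = W/(q·S) = 2589.8 / (453.8 × 15.4) = 0.3705.
CD = 0.017 + 0.0167 × 0.3705² = 0.01929.
D = q·S·CD = 453.8 × 15.4 × 0.01929 = 134.8 N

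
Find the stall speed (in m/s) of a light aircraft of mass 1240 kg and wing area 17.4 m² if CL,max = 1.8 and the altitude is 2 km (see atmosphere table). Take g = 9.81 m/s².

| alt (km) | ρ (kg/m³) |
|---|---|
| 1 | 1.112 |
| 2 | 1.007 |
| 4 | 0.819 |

At 2 km, from the table: ρ = 1.007 kg/m³.
Stall occurs when L = W at CL,max. W = mg = 1240 × 9.81 = 12160 N.
From L = ½ρV²S·CL,max = W: V_stall = √(2W/(ρSCL,max)) = √(2·12160/(1.007·17.4·1.8))
V_stall = √771.4 = 27.8 m/s

V_stall = 27.8 m/s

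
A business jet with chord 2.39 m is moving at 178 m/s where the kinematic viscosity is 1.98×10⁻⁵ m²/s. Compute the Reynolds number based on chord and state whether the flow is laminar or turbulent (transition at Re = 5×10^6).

Re = 2.15×10^7 (turbulent)

Re = v·c/ν = 178 × 2.39 / (1.98×10⁻⁵) = 2.15×10^7
Since 2.15×10^7 > 5×10^6, the flow is turbulent.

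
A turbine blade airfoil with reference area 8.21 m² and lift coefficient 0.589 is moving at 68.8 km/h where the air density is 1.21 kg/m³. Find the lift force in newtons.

L = 1070 N

Convert speed: v = 68.8 km/h ÷ 3.6 = 19.11 m/s.
L = ½ρv²S·CL = ½ × 1.21 × 19.11² × 8.21 × 0.589 = 1070 N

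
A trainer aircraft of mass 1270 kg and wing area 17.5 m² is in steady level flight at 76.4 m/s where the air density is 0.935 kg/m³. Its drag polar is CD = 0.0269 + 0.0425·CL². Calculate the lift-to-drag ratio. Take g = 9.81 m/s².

L/D = 8.76

Weight W = mg = 1270 × 9.81 = 12459 N; in level flight L = W.
Dynamic pressure q = 0.5 × 0.935 × 76.4² = 2729 Pa.
CL = 2W/(ρv²S) = 2×12459/(0.935×76.4²×17.5) = 0.2609.
CD = 0.0269 + 0.0425 × 0.2609² = 0.02979.
L/D = CL/CD = 0.2609 / 0.02979 = 8.76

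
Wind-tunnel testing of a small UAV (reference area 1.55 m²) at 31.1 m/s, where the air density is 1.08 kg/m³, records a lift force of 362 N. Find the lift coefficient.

From L = ½ρv²S·CL, rearranging gives CL = 2L/(ρv²S).
CL = 2 × 362 / (1.08 × 31.1² × 1.55) = 0.447

CL = 0.447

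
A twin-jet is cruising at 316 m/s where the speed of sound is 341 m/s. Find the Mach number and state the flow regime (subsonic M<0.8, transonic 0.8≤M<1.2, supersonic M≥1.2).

M = v/a = 316 / 341 = 0.927
M = 0.927 → transonic.

M = 0.927 (transonic)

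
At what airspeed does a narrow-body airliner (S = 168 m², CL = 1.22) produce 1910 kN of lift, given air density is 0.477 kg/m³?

v = 198 m/s

L = ½ρv²S·CL ⇒ v = √(2L/(ρ·S·CL))
v = √(2 × 1.91×10^6 / (0.477 × 168 × 1.22)) = √39070 = 198 m/s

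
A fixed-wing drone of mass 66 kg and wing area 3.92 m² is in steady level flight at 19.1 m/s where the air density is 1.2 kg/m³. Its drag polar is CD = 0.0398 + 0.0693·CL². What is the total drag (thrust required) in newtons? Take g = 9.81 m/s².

D = 68 N

Weight W = mg = 66 × 9.81 = 647.46 N; in level flight L = W.
Dynamic pressure q = 0.5 × 1.2 × 19.1² = 218.9 Pa.
CL = W/(q·S) = 647.46 / (218.9 × 3.92) = 0.7546.
CD = 0.0398 + 0.0693 × 0.7546² = 0.07926.
D = q·S·CD = 218.9 × 3.92 × 0.07926 = 68.01 N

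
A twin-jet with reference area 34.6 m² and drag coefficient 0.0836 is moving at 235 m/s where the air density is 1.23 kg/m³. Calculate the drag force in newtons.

D = ½ρv²S·CD = ½ × 1.23 × 235² × 34.6 × 0.0836 = 98200 N ≈ 98.2 kN

D = 98200 N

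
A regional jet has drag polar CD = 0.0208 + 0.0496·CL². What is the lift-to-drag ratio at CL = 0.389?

L/D = 13.7

CD = 0.0208 + 0.0496 × 0.389² = 0.02831
L/D = CL/CD = 0.389 / 0.02831 = 13.7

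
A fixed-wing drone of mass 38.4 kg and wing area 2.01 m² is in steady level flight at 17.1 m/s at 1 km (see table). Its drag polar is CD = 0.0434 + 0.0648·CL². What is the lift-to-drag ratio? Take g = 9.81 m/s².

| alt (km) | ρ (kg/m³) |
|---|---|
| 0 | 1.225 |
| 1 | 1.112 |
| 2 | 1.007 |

L/D = 8.9

At 1 km, from the table: ρ = 1.112 kg/m³.
Level flight ⇒ L = W = m·g = 38.4 × 9.81 = 376.7 N.
q = ½ρv² = ½ × 1.112 × 17.1² = 162.6 Pa.
CL = W/(q·S) = 376.7 / (162.6 × 2.01) = 1.153.
CD = 0.0434 + 0.0648 × 1.153² = 0.1295.
L/D = CL/CD = 1.153 / 0.1295 = 8.9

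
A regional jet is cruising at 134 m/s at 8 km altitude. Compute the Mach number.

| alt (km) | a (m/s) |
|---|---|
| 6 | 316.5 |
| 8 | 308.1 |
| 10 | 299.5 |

M = 0.435

At 8 km, from the table: a = 308.1 m/s.
M = v/a = 134 / 308.1 = 0.435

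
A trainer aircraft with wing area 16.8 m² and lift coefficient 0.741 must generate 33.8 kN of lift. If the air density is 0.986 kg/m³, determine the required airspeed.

L = ½ρv²S·CL ⇒ v = √(2L/(ρ·S·CL))
v = √(2 × 33800 / (0.986 × 16.8 × 0.741)) = √5507 = 74.2 m/s

v = 74.2 m/s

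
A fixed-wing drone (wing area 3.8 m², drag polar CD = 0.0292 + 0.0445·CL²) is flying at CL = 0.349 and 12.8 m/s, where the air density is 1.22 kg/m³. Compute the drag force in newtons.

D = 13.1 N

CD = 0.0292 + 0.0445 × 0.349² = 0.03462
D = ½ρv²S·CD = ½ × 1.22 × 12.8² × 3.8 × 0.03462 = 13.1 N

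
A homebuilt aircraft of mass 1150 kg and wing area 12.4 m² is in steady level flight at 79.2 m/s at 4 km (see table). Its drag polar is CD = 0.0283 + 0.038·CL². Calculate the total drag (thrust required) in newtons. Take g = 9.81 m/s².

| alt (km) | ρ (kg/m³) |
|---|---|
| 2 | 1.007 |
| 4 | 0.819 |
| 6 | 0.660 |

At 4 km, from the table: ρ = 0.819 kg/m³.
Weight W = mg = 1150 × 9.81 = 11282 N; in level flight L = W.
q = ½ρv² = ½ × 0.819 × 79.2² = 2569 Pa.
Required CL = L/(qS) = 11282/(2569·12.4) = 0.3542.
CD = 0.0283 + 0.038 × 0.3542² = 0.03307.
D = q·S·CD = 2569 × 12.4 × 0.03307 = 1053 N

D = 1050 N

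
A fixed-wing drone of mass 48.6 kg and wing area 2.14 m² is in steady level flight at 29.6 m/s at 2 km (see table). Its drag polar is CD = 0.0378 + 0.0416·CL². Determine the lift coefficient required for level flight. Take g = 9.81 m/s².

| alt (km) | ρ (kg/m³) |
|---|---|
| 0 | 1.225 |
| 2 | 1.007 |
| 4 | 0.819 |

At 2 km, from the table: ρ = 1.007 kg/m³.
Level flight ⇒ L = W = m·g = 48.6 × 9.81 = 476.77 N.
q = ½ρv² = ½ × 1.007 × 29.6² = 441.1 Pa.
Required CL = L/(qS) = 476.77/(441.1·2.14) = 0.505.

CL = 0.505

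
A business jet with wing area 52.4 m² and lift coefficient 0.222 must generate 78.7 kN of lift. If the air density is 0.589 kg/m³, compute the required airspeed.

v = 152 m/s

L = ½ρv²S·CL ⇒ v = √(2L/(ρ·S·CL))
v = √(2 × 78700 / (0.589 × 52.4 × 0.222)) = √22970 = 152 m/s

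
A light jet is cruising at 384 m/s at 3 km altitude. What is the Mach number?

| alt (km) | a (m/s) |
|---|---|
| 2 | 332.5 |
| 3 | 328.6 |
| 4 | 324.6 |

At 3 km, from the table: a = 328.6 m/s.
M = v/a = 384 / 328.6 = 1.17

M = 1.17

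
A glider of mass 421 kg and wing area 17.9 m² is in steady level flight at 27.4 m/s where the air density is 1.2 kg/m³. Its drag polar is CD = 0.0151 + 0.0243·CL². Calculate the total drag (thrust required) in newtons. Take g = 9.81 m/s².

D = 173 N

In steady level flight, lift balances weight: W = mg = 421 × 9.81 = 4130 N.
q = ½ρv² = ½ × 1.2 × 27.4² = 450.5 Pa.
CL = W/(q·S) = 4130 / (450.5 × 17.9) = 0.5122.
CD = 0.0151 + 0.0243 × 0.5122² = 0.02148.
D = q·S·CD = 450.5 × 17.9 × 0.02148 = 173.2 N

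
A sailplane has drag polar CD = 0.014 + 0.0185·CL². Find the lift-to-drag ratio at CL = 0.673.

L/D = 30.1

CD = 0.014 + 0.0185 × 0.673² = 0.02238
L/D = CL/CD = 0.673 / 0.02238 = 30.1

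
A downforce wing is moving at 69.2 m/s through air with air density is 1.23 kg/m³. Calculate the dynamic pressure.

q = ½ρv² = ½ × 1.23 × 69.2² = 2950 Pa

q = 2950 Pa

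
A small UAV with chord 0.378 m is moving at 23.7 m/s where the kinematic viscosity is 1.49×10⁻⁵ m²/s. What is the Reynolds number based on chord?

Re = 6.01×10^5

Re = v·c/ν = 23.7 × 0.378 / (1.49×10⁻⁵) = 6.01×10^5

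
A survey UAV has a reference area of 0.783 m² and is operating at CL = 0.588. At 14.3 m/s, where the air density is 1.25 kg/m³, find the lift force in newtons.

L = ½ρv²S·CL = ½ × 1.25 × 14.3² × 0.783 × 0.588 = 58.8 N

L = 58.8 N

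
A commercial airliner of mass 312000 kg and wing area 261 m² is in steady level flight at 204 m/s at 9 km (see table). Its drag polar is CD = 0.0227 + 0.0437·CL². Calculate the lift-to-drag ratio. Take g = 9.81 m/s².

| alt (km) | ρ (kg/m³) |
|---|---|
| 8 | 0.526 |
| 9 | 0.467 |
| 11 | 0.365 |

L/D = 14

At 9 km, from the table: ρ = 0.467 kg/m³.
In steady level flight, lift balances weight: W = mg = 312000 × 9.81 = 3.0607×10^6 N.
q = ½ρv² = ½ × 0.467 × 204² = 9717 Pa.
CL = 2W/(ρv²S) = 2×3.0607×10^6/(0.467×204²×261) = 1.207.
CD = 0.0227 + 0.0437 × 1.207² = 0.08634.
L/D = CL/CD = 1.207 / 0.08634 = 14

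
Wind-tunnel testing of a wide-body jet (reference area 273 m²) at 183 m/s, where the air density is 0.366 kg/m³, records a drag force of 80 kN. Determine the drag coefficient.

CD = 0.0478

From D = ½ρv²S·CD, rearranging gives CD = 2D/(ρv²S).
CD = 2 × 80000 / (0.366 × 183² × 273) = 0.0478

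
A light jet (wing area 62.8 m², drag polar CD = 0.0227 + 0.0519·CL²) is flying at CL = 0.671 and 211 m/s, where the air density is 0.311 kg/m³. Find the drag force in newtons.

D = 20000 N

CD = 0.0227 + 0.0519 × 0.671² = 0.04607
D = ½ρv²S·CD = ½ × 0.311 × 211² × 62.8 × 0.04607 = 20000 N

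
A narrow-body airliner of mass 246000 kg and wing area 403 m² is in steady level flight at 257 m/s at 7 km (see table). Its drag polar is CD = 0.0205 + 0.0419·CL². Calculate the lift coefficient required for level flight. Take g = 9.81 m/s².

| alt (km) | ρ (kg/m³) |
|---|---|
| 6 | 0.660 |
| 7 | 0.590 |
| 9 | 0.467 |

CL = 0.307

At 7 km, from the table: ρ = 0.590 kg/m³.
Level flight ⇒ L = W = m·g = 246000 × 9.81 = 2.4133×10^6 N.
q = ½ρv² = ½ × 0.59 × 257² = 19480 Pa.
CL = W/(q·S) = 2.4133×10^6 / (19480 × 403) = 0.3073.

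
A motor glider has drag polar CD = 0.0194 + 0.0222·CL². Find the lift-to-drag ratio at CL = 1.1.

L/D = 23.8

CD = 0.0194 + 0.0222 × 1.1² = 0.04626
L/D = CL/CD = 1.1 / 0.04626 = 23.8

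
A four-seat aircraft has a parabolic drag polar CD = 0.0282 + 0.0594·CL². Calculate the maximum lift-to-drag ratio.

For CD = CD0 + K·CL², (L/D)max occurs at CL* = √(CD0/K) and equals 1/(2√(K·CD0)).
(L/D)max = 1/(2√(0.0594 × 0.0282)) = 1/(2 × 0.04093) = 12.2

(L/D)max = 12.2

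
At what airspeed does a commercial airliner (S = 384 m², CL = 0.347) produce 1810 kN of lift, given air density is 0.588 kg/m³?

v = 215 m/s

L = ½ρv²S·CL ⇒ v = √(2L/(ρ·S·CL))
v = √(2 × 1.81×10^6 / (0.588 × 384 × 0.347)) = √46200 = 215 m/s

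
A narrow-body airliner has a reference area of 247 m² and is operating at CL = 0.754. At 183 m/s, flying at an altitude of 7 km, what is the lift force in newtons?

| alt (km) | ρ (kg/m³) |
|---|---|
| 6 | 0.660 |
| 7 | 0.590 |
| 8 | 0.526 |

L = 1.84×10^6 N

At 7 km, from the table: ρ = 0.590 kg/m³.
L = ½ρv²S·CL = ½ × 0.59 × 183² × 247 × 0.754 = 1.84×10^6 N ≈ 1840 kN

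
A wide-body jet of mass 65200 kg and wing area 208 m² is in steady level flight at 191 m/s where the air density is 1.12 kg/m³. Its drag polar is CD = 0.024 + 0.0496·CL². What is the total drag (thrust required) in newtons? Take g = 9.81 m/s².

D = 1.07×10^5 N

Weight W = mg = 65200 × 9.81 = 6.3961×10^5 N; in level flight L = W.
Dynamic pressure q = 0.5 × 1.12 × 191² = 20430 Pa.
Required CL = L/(qS) = 6.3961×10^5/(20430·208) = 0.1505.
CD = 0.024 + 0.0496 × 0.1505² = 0.02512.
D = q·S·CD = 20430 × 208 × 0.02512 = 1.068×10^5 N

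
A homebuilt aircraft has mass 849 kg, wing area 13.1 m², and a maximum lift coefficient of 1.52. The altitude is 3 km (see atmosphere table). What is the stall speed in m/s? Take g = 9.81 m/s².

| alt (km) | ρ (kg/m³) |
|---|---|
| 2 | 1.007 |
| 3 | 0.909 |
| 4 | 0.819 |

At 3 km, from the table: ρ = 0.909 kg/m³.
Weight W = mg = 849 × 9.81 = 8329 N.
V_stall = √(2W/(ρ·S·CL,max)) = √(2 × 8329 / (0.909 × 13.1 × 1.52))
V_stall = √920.3 = 30.3 m/s

V_stall = 30.3 m/s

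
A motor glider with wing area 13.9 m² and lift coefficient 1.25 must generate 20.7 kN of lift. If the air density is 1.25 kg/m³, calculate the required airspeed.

v = 43.7 m/s

L = ½ρv²S·CL ⇒ v = √(2L/(ρ·S·CL))
v = √(2 × 20700 / (1.25 × 13.9 × 1.25)) = √1906 = 43.7 m/s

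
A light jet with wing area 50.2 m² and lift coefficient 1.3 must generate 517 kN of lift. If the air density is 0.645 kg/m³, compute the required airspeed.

v = 157 m/s

L = ½ρv²S·CL ⇒ v = √(2L/(ρ·S·CL))
v = √(2 × 5.17×10^5 / (0.645 × 50.2 × 1.3)) = √24560 = 157 m/s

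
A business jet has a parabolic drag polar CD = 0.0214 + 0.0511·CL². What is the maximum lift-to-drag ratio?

(L/D)max = 15.1

For CD = CD0 + K·CL², (L/D)max occurs at CL* = √(CD0/K) and equals 1/(2√(K·CD0)).
(L/D)max = 1/(2√(0.0511 × 0.0214)) = 1/(2 × 0.03307) = 15.1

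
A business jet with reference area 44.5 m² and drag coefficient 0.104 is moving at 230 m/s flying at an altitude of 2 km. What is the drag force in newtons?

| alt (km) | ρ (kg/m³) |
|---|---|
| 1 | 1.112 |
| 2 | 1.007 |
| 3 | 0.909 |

D = 1.23×10^5 N

At 2 km, from the table: ρ = 1.007 kg/m³.
D = ½ρv²S·CD = ½ × 1.007 × 230² × 44.5 × 0.104 = 1.23×10^5 N ≈ 123 kN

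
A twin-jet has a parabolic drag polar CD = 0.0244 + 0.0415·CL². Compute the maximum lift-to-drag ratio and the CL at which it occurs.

For CD = CD0 + K·CL², (L/D)max occurs at CL* = √(CD0/K) and equals 1/(2√(K·CD0)).
(L/D)max = 1/(2√(0.0415 × 0.0244)) = 1/(2 × 0.03182) = 15.7
CL* = √(0.0244/0.0415) = 0.767

(L/D)max = 15.7, at CL = 0.767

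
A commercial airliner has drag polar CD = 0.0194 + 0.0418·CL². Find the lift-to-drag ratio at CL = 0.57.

CD = 0.0194 + 0.0418 × 0.57² = 0.03298
L/D = CL/CD = 0.57 / 0.03298 = 17.3

L/D = 17.3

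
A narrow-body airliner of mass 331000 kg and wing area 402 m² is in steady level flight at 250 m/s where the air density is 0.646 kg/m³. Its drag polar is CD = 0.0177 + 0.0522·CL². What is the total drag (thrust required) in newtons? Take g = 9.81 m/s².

D = 2.11×10^5 N

Weight W = mg = 331000 × 9.81 = 3.2471×10^6 N; in level flight L = W.
Dynamic pressure q = 0.5 × 0.646 × 250² = 20190 Pa.
CL = 2W/(ρv²S) = 2×3.2471×10^6/(0.646×250²×402) = 0.4001.
CD = 0.0177 + 0.0522 × 0.4001² = 0.02606.
D = q·S·CD = 20190 × 402 × 0.02606 = 2.115×10^5 N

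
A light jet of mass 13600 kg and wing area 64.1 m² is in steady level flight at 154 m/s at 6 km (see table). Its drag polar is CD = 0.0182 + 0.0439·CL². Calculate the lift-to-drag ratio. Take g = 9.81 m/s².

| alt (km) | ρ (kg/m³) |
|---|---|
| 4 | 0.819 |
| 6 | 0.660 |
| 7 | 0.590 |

L/D = 12.5

At 6 km, from the table: ρ = 0.660 kg/m³.
Weight W = mg = 13600 × 9.81 = 1.3342×10^5 N; in level flight L = W.
Dynamic pressure q = 0.5 × 0.66 × 154² = 7826 Pa.
CL = W/(q·S) = 1.3342×10^5 / (7826 × 64.1) = 0.2659.
CD = 0.0182 + 0.0439 × 0.2659² = 0.0213.
L/D = CL/CD = 0.2659 / 0.0213 = 12.5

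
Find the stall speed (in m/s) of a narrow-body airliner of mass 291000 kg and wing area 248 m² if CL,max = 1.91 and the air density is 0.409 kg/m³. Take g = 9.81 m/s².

Weight W = mg = 291000 × 9.81 = 2.855×10^6 N.
From L = ½ρV²S·CL,max = W: V_stall = √(2W/(ρSCL,max)) = √(2·2.855×10^6/(0.409·248·1.91))
V_stall = √29470 = 172 m/s

V_stall = 172 m/s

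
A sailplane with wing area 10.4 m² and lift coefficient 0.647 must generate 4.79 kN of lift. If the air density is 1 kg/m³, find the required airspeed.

v = 37.7 m/s

L = ½ρv²S·CL ⇒ v = √(2L/(ρ·S·CL))
v = √(2 × 4790 / (1 × 10.4 × 0.647)) = √1424 = 37.7 m/s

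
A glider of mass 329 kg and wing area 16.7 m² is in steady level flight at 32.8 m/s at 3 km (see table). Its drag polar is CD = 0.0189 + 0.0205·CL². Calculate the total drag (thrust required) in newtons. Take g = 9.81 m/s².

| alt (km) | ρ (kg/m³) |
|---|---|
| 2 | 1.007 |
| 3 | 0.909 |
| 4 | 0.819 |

D = 180 N

At 3 km, from the table: ρ = 0.909 kg/m³.
Weight W = mg = 329 × 9.81 = 3227.5 N; in level flight L = W.
q = ½ρv² = ½ × 0.909 × 32.8² = 489 Pa.
Required CL = L/(qS) = 3227.5/(489·16.7) = 0.3952.
CD = 0.0189 + 0.0205 × 0.3952² = 0.0221.
D = q·S·CD = 489 × 16.7 × 0.0221 = 180.5 N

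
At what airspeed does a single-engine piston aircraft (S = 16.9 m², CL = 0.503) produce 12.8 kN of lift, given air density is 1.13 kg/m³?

L = ½ρv²S·CL ⇒ v = √(2L/(ρ·S·CL))
v = √(2 × 12800 / (1.13 × 16.9 × 0.503)) = √2665 = 51.6 m/s

v = 51.6 m/s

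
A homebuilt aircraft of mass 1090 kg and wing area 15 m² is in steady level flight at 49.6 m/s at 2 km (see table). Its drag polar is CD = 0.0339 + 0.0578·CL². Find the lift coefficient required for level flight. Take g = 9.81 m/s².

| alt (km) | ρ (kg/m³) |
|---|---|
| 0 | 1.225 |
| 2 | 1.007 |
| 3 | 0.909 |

At 2 km, from the table: ρ = 1.007 kg/m³.
Level flight ⇒ L = W = m·g = 1090 × 9.81 = 10693 N.
Dynamic pressure q = 0.5 × 1.007 × 49.6² = 1239 Pa.
CL = 2W/(ρv²S) = 2×10693/(1.007×49.6²×15) = 0.5755.

CL = 0.575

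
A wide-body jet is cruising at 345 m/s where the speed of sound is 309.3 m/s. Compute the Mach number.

M = 1.12

M = v/a = 345 / 309.3 = 1.12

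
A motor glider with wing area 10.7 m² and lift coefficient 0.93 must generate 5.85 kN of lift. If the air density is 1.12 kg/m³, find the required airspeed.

L = ½ρv²S·CL ⇒ v = √(2L/(ρ·S·CL))
v = √(2 × 5850 / (1.12 × 10.7 × 0.93)) = √1050 = 32.4 m/s

v = 32.4 m/s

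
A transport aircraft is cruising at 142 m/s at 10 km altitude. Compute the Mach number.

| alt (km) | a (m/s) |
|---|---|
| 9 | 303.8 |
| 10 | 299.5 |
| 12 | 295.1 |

At 10 km, from the table: a = 299.5 m/s.
M = v/a = 142 / 299.5 = 0.474

M = 0.474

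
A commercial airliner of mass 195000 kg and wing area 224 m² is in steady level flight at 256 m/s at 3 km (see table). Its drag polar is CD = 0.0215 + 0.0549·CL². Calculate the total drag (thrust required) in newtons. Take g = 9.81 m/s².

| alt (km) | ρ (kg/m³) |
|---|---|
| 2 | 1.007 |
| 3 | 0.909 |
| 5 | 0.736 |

At 3 km, from the table: ρ = 0.909 kg/m³.
In steady level flight, lift balances weight: W = mg = 195000 × 9.81 = 1.913×10^6 N.
q = ½ρv² = ½ × 0.909 × 256² = 29790 Pa.
Required CL = L/(qS) = 1.913×10^6/(29790·224) = 0.2867.
CD = 0.0215 + 0.0549 × 0.2867² = 0.02601.
D = q·S·CD = 29790 × 224 × 0.02601 = 1.736×10^5 N

D = 1.74×10^5 N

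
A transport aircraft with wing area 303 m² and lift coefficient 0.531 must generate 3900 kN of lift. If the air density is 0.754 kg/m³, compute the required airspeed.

v = 254 m/s

L = ½ρv²S·CL ⇒ v = √(2L/(ρ·S·CL))
v = √(2 × 3.9×10^6 / (0.754 × 303 × 0.531)) = √64300 = 254 m/s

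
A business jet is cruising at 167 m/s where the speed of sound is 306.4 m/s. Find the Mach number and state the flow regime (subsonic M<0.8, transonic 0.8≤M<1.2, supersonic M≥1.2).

M = 0.545 (subsonic)

M = v/a = 167 / 306.4 = 0.545
M = 0.545 → subsonic.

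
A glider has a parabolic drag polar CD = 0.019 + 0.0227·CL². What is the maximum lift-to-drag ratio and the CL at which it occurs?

For CD = CD0 + K·CL², (L/D)max occurs at CL* = √(CD0/K) and equals 1/(2√(K·CD0)).
(L/D)max = 1/(2√(0.0227 × 0.019)) = 1/(2 × 0.02077) = 24.1
CL* = √(0.019/0.0227) = 0.915

(L/D)max = 24.1, at CL = 0.915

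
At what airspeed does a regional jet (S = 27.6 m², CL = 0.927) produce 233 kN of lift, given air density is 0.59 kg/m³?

v = 176 m/s

L = ½ρv²S·CL ⇒ v = √(2L/(ρ·S·CL))
v = √(2 × 2.33×10^5 / (0.59 × 27.6 × 0.927)) = √30870 = 176 m/s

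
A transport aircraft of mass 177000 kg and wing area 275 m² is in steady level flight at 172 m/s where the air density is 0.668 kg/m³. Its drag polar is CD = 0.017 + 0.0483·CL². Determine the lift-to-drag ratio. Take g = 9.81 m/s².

In steady level flight, lift balances weight: W = mg = 177000 × 9.81 = 1.7364×10^6 N.
q = ½ρv² = ½ × 0.668 × 172² = 9881 Pa.
CL = 2W/(ρv²S) = 2×1.7364×10^6/(0.668×172²×275) = 0.639.
CD = 0.017 + 0.0483 × 0.639² = 0.03672.
L/D = CL/CD = 0.639 / 0.03672 = 17.4

L/D = 17.4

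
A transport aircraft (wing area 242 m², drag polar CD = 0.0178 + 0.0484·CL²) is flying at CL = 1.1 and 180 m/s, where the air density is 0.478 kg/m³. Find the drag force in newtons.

CD = 0.0178 + 0.0484 × 1.1² = 0.07636
D = ½ρv²S·CD = ½ × 0.478 × 180² × 242 × 0.07636 = 1.43×10^5 N

D = 1.43×10^5 N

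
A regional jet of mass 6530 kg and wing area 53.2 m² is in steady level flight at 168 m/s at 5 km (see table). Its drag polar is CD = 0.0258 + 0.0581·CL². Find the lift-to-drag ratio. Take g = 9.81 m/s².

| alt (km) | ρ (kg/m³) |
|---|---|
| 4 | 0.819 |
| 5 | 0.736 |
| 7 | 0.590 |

At 5 km, from the table: ρ = 0.736 kg/m³.
Level flight ⇒ L = W = m·g = 6530 × 9.81 = 64059 N.
q = ½ρv² = ½ × 0.736 × 168² = 10390 Pa.
CL = 2W/(ρv²S) = 2×64059/(0.736×168²×53.2) = 0.1159.
CD = 0.0258 + 0.0581 × 0.1159² = 0.02658.
L/D = CL/CD = 0.1159 / 0.02658 = 4.36

L/D = 4.36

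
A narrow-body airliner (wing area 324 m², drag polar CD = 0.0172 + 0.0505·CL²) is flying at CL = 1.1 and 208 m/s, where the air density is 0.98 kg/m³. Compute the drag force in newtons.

D = 5.38×10^5 N

CD = 0.0172 + 0.0505 × 1.1² = 0.07831
D = ½ρv²S·CD = ½ × 0.98 × 208² × 324 × 0.07831 = 5.38×10^5 N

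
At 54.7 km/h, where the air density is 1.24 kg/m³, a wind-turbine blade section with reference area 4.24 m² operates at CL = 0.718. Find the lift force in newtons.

Convert speed: v = 54.7 km/h ÷ 3.6 = 15.19 m/s.
Dynamic pressure q = ½ρv² = ½ × 1.24 × 15.19² = 143.1 Pa.
L = q·S·CL = 143.1 × 4.24 × 0.718 = 436 N

L = 436 N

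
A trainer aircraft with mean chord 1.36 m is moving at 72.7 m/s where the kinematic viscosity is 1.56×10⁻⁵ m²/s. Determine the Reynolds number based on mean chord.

Re = v·c/ν = 72.7 × 1.36 / (1.56×10⁻⁵) = 6.34×10^6

Re = 6.34×10^6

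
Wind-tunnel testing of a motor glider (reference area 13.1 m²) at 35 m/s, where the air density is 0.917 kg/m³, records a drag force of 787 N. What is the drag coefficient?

CD = 0.107

From D = ½ρv²S·CD, rearranging gives CD = 2D/(ρv²S).
CD = 2 × 787 / (0.917 × 35² × 13.1) = 0.107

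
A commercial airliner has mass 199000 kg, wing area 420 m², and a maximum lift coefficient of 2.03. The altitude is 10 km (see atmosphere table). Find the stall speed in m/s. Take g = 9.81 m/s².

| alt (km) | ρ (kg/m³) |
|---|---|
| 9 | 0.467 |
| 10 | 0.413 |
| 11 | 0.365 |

At 10 km, from the table: ρ = 0.413 kg/m³.
Stall occurs when L = W at CL,max. W = mg = 199000 × 9.81 = 1.952×10^6 N.
V_stall = √(2W/(ρ·S·CL,max)) = √(2 × 1.952×10^6 / (0.413 × 420 × 2.03))
V_stall = √11090 = 105 m/s

V_stall = 105 m/s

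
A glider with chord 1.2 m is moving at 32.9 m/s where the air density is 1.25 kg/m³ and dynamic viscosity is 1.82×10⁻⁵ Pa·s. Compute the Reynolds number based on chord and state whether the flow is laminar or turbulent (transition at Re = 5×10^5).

Re = 2.71×10^6 (turbulent)

Re = ρ·v·c/μ = 1.25 × 32.9 × 1.2 / (1.82×10⁻⁵) = 2.71×10^6
Since 2.71×10^6 > 5×10^5, the flow is turbulent.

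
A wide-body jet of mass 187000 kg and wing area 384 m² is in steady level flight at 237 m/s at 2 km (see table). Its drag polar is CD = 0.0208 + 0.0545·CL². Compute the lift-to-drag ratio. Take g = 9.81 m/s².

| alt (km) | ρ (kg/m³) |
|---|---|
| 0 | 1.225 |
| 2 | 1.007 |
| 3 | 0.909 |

At 2 km, from the table: ρ = 1.007 kg/m³.
In steady level flight, lift balances weight: W = mg = 187000 × 9.81 = 1.8345×10^6 N.
q = ½ρv² = ½ × 1.007 × 237² = 28280 Pa.
CL = 2W/(ρv²S) = 2×1.8345×10^6/(1.007×237²×384) = 0.1689.
CD = 0.0208 + 0.0545 × 0.1689² = 0.02236.
L/D = CL/CD = 0.1689 / 0.02236 = 7.56

L/D = 7.56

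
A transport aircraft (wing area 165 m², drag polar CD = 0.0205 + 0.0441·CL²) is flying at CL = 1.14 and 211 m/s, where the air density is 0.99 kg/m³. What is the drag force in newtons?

CD = 0.0205 + 0.0441 × 1.14² = 0.07781
D = ½ρv²S·CD = ½ × 0.99 × 211² × 165 × 0.07781 = 2.83×10^5 N

D = 2.83×10^5 N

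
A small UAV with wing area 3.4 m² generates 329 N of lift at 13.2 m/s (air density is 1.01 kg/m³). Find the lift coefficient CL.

CL = 1.1

From L = ½ρv²S·CL, rearranging gives CL = 2L/(ρv²S).
CL = 2 × 329 / (1.01 × 13.2² × 3.4) = 1.1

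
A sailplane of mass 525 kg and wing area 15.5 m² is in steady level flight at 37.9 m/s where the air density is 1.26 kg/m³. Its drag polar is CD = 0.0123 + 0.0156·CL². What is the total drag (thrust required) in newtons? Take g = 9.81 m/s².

In steady level flight, lift balances weight: W = mg = 525 × 9.81 = 5150.2 N.
q = ½ρv² = ½ × 1.26 × 37.9² = 904.9 Pa.
CL = W/(q·S) = 5150.2 / (904.9 × 15.5) = 0.3672.
CD = 0.0123 + 0.0156 × 0.3672² = 0.0144.
D = q·S·CD = 904.9 × 15.5 × 0.0144 = 202 N

D = 202 N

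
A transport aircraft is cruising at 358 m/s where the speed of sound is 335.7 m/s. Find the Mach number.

M = v/a = 358 / 335.7 = 1.07

M = 1.07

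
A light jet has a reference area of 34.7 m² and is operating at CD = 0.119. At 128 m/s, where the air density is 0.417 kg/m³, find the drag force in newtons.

D = ½ρv²S·CD = ½ × 0.417 × 128² × 34.7 × 0.119 = 14100 N ≈ 14.1 kN

D = 14100 N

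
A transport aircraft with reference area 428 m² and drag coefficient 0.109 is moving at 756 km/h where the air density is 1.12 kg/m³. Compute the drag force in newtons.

D = 1.15×10^6 N

Convert speed: v = 756 km/h ÷ 3.6 = 210 m/s.
Dynamic pressure q = ½ρv² = ½ × 1.12 × 210² = 24700 Pa.
D = q·S·CD = 24700 × 428 × 0.109 = 1.15×10^6 N ≈ 1150 kN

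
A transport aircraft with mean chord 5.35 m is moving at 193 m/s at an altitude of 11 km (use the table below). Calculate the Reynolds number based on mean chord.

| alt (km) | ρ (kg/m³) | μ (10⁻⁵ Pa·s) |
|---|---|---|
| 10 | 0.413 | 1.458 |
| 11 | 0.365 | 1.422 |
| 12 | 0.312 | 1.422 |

Re = 2.65×10^7

At 11 km, from the table: ρ = 0.365 kg/m³, μ = 1.422×10⁻⁵ Pa·s.
Re = ρ·v·c/μ = 0.365 × 193 × 5.35 / (1.422×10⁻⁵) = 2.65×10^7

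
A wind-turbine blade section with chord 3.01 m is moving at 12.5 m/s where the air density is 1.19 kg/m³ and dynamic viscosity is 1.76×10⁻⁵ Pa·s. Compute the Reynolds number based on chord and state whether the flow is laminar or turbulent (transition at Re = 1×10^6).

Re = ρ·v·c/μ = 1.19 × 12.5 × 3.01 / (1.76×10⁻⁵) = 2.54×10^6
Since 2.54×10^6 > 1×10^6, the flow is turbulent.

Re = 2.54×10^6 (turbulent)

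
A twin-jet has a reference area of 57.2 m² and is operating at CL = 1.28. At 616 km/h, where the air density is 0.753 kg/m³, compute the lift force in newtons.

Convert speed: v = 616 km/h ÷ 3.6 = 171.1 m/s.
L = ½ρv²S·CL = ½ × 0.753 × 171.1² × 57.2 × 1.28 = 8.07×10^5 N ≈ 807 kN

L = 8.07×10^5 N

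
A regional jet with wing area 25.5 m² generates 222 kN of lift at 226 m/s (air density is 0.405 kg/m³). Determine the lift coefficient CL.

CL = 0.842

From L = ½ρv²S·CL, rearranging gives CL = 2L/(ρv²S).
CL = 2 × 2.22×10^5 / (0.405 × 226² × 25.5) = 0.842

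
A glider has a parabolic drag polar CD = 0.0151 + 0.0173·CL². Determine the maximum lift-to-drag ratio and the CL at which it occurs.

For CD = CD0 + K·CL², (L/D)max occurs at CL* = √(CD0/K) and equals 1/(2√(K·CD0)).
(L/D)max = 1/(2√(0.0173 × 0.0151)) = 1/(2 × 0.01616) = 30.9
CL* = √(0.0151/0.0173) = 0.934

(L/D)max = 30.9, at CL = 0.934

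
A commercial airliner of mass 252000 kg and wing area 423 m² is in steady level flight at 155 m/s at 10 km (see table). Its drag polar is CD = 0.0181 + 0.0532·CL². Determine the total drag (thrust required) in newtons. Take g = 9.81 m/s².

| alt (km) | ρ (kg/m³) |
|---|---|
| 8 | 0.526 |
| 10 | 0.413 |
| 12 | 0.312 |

D = 1.93×10^5 N

At 10 km, from the table: ρ = 0.413 kg/m³.
Level flight ⇒ L = W = m·g = 252000 × 9.81 = 2.4721×10^6 N.
q = ½ρv² = ½ × 0.413 × 155² = 4961 Pa.
Required CL = L/(qS) = 2.4721×10^6/(4961·423) = 1.178.
CD = 0.0181 + 0.0532 × 1.178² = 0.09192.
D = q·S·CD = 4961 × 423 × 0.09192 = 1.929×10^5 N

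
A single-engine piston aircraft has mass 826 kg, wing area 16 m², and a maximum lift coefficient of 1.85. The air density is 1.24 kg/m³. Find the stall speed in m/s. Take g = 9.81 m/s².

Stall occurs when L = W at CL,max. W = mg = 826 × 9.81 = 8103 N.
V_stall = √(2W/(ρ·S·CL,max)) = √(2 × 8103 / (1.24 × 16 × 1.85))
V_stall = √441.5 = 21 m/s

V_stall = 21 m/s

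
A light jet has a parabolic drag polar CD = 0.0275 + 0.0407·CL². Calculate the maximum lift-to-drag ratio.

For CD = CD0 + K·CL², (L/D)max occurs at CL* = √(CD0/K) and equals 1/(2√(K·CD0)).
(L/D)max = 1/(2√(0.0407 × 0.0275)) = 1/(2 × 0.03346) = 14.9

(L/D)max = 14.9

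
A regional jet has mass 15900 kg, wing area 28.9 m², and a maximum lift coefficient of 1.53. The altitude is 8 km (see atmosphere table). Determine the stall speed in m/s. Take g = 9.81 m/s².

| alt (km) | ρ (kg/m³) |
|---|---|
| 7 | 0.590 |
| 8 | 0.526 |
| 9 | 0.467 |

At 8 km, from the table: ρ = 0.526 kg/m³.
Stall occurs when L = W at CL,max. W = mg = 15900 × 9.81 = 1.56×10^5 N.
From L = ½ρV²S·CL,max = W: V_stall = √(2W/(ρSCL,max)) = √(2·1.56×10^5/(0.526·28.9·1.53))
V_stall = √13410 = 116 m/s

V_stall = 116 m/s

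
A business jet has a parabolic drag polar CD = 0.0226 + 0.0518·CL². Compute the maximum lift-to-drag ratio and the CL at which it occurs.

(L/D)max = 14.6, at CL = 0.661

For CD = CD0 + K·CL², (L/D)max occurs at CL* = √(CD0/K) and equals 1/(2√(K·CD0)).
(L/D)max = 1/(2√(0.0518 × 0.0226)) = 1/(2 × 0.03422) = 14.6
CL* = √(0.0226/0.0518) = 0.661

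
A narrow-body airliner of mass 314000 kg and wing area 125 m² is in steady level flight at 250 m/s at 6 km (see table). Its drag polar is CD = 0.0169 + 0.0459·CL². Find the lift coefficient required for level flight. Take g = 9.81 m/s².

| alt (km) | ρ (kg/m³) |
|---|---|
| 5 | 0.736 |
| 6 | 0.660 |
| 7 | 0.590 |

At 6 km, from the table: ρ = 0.660 kg/m³.
In steady level flight, lift balances weight: W = mg = 314000 × 9.81 = 3.0803×10^6 N.
q = ½ρv² = ½ × 0.66 × 250² = 20620 Pa.
CL = W/(q·S) = 3.0803×10^6 / (20620 × 125) = 1.195.

CL = 1.19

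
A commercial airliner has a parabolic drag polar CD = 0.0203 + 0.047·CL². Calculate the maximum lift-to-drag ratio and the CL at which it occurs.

(L/D)max = 16.2, at CL = 0.657

For CD = CD0 + K·CL², (L/D)max occurs at CL* = √(CD0/K) and equals 1/(2√(K·CD0)).
(L/D)max = 1/(2√(0.047 × 0.0203)) = 1/(2 × 0.03089) = 16.2
CL* = √(0.0203/0.047) = 0.657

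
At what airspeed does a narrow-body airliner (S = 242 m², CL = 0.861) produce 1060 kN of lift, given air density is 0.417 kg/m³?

L = ½ρv²S·CL ⇒ v = √(2L/(ρ·S·CL))
v = √(2 × 1.06×10^6 / (0.417 × 242 × 0.861)) = √24400 = 156 m/s

v = 156 m/s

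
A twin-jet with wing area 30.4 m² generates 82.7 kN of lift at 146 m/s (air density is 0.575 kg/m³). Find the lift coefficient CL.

From L = ½ρv²S·CL, rearranging gives CL = 2L/(ρv²S).
CL = 2 × 82700 / (0.575 × 146² × 30.4) = 0.444

CL = 0.444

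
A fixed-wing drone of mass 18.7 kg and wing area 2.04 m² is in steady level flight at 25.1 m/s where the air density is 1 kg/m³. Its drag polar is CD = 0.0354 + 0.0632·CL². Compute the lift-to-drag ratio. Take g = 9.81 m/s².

Level flight ⇒ L = W = m·g = 18.7 × 9.81 = 183.45 N.
Dynamic pressure q = 0.5 × 1 × 25.1² = 315 Pa.
CL = 2W/(ρv²S) = 2×183.45/(1×25.1²×2.04) = 0.2855.
CD = 0.0354 + 0.0632 × 0.2855² = 0.04055.
L/D = CL/CD = 0.2855 / 0.04055 = 7.04

L/D = 7.04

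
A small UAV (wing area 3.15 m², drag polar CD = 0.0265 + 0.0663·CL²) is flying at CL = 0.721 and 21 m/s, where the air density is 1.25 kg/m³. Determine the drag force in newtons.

CD = 0.0265 + 0.0663 × 0.721² = 0.06097
D = ½ρv²S·CD = ½ × 1.25 × 21² × 3.15 × 0.06097 = 52.9 N

D = 52.9 N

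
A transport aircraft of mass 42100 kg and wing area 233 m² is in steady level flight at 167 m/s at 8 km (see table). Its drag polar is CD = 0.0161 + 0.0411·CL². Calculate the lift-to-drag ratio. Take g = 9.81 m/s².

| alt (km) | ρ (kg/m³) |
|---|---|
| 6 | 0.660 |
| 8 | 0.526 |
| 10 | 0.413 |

L/D = 13.1

At 8 km, from the table: ρ = 0.526 kg/m³.
In steady level flight, lift balances weight: W = mg = 42100 × 9.81 = 4.13×10^5 N.
Dynamic pressure q = 0.5 × 0.526 × 167² = 7335 Pa.
CL = 2W/(ρv²S) = 2×4.13×10^5/(0.526×167²×233) = 0.2417.
CD = 0.0161 + 0.0411 × 0.2417² = 0.0185.
L/D = CL/CD = 0.2417 / 0.0185 = 13.1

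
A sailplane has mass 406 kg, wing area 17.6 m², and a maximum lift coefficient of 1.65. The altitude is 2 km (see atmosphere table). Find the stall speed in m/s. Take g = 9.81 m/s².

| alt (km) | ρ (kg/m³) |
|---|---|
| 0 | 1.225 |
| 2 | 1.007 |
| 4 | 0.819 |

At 2 km, from the table: ρ = 1.007 kg/m³.
Weight W = mg = 406 × 9.81 = 3983 N.
From L = ½ρV²S·CL,max = W: V_stall = √(2W/(ρSCL,max)) = √(2·3983/(1.007·17.6·1.65))
V_stall = √272.4 = 16.5 m/s

V_stall = 16.5 m/s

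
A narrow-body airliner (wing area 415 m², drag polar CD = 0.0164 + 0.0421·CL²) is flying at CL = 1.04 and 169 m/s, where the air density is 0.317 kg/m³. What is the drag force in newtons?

D = 1.16×10^5 N

CD = 0.0164 + 0.0421 × 1.04² = 0.06194
D = ½ρv²S·CD = ½ × 0.317 × 169² × 415 × 0.06194 = 1.16×10^5 N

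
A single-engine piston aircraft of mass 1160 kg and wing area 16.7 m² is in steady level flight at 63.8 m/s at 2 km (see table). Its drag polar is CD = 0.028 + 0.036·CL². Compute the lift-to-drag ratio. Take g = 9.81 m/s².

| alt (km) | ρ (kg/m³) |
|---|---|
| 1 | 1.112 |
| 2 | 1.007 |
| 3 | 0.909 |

L/D = 10.4

At 2 km, from the table: ρ = 1.007 kg/m³.
Weight W = mg = 1160 × 9.81 = 11380 N; in level flight L = W.
Dynamic pressure q = 0.5 × 1.007 × 63.8² = 2049 Pa.
CL = 2W/(ρv²S) = 2×11380/(1.007×63.8²×16.7) = 0.3325.
CD = 0.028 + 0.036 × 0.3325² = 0.03198.
L/D = CL/CD = 0.3325 / 0.03198 = 10.4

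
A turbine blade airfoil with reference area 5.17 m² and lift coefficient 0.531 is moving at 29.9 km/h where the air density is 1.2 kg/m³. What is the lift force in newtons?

L = 114 N

Convert speed: v = 29.9 km/h ÷ 3.6 = 8.306 m/s.
Dynamic pressure q = ½ρv² = ½ × 1.2 × 8.306² = 41.39 Pa.
L = q·S·CL = 41.39 × 5.17 × 0.531 = 114 N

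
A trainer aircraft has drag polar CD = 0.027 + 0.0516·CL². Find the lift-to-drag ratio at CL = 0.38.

L/D = 11

CD = 0.027 + 0.0516 × 0.38² = 0.03445
L/D = CL/CD = 0.38 / 0.03445 = 11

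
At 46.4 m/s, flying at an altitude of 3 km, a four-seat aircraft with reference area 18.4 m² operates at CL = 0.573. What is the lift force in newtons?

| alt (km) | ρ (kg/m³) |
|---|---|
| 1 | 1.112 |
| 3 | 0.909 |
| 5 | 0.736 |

At 3 km, from the table: ρ = 0.909 kg/m³.
Dynamic pressure q = ½ρv² = ½ × 0.909 × 46.4² = 978.5 Pa.
L = q·S·CL = 978.5 × 18.4 × 0.573 = 10300 N ≈ 10.3 kN

L = 10300 N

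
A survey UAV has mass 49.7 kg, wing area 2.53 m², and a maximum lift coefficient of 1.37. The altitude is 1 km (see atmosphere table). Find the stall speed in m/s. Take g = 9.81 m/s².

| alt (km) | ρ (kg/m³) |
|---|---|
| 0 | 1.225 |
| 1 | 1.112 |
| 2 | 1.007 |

At 1 km, from the table: ρ = 1.112 kg/m³.
Weight W = mg = 49.7 × 9.81 = 487.6 N.
V_stall = √(2W/(ρ·S·CL,max)) = √(2 × 487.6 / (1.112 × 2.53 × 1.37))
V_stall = √253 = 15.9 m/s

V_stall = 15.9 m/s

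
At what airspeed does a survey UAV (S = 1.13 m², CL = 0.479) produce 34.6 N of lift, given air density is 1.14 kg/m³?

v = 10.6 m/s

L = ½ρv²S·CL ⇒ v = √(2L/(ρ·S·CL))
v = √(2 × 34.6 / (1.14 × 1.13 × 0.479)) = √112.1 = 10.6 m/s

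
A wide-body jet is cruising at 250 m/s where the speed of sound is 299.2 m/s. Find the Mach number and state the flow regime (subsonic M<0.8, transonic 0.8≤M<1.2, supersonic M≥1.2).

M = v/a = 250 / 299.2 = 0.836
M = 0.836 → transonic.

M = 0.836 (transonic)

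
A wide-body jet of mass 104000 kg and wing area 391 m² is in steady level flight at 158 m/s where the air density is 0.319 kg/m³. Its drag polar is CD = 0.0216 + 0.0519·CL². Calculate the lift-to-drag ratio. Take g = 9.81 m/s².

L/D = 14.9

Weight W = mg = 104000 × 9.81 = 1.0202×10^6 N; in level flight L = W.
q = ½ρv² = ½ × 0.319 × 158² = 3982 Pa.
CL = W/(q·S) = 1.0202×10^6 / (3982 × 391) = 0.6553.
CD = 0.0216 + 0.0519 × 0.6553² = 0.04389.
L/D = CL/CD = 0.6553 / 0.04389 = 14.9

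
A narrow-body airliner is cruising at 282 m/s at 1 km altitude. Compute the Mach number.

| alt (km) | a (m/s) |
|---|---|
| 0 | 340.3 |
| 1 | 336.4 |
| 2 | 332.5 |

At 1 km, from the table: a = 336.4 m/s.
M = v/a = 282 / 336.4 = 0.838

M = 0.838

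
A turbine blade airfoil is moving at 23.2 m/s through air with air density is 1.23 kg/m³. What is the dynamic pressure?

q = 331 Pa

q = ½ρv² = ½ × 1.23 × 23.2² = 331 Pa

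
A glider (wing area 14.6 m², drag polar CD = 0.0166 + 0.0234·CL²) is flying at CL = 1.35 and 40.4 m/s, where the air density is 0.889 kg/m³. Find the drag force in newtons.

CD = 0.0166 + 0.0234 × 1.35² = 0.05925
D = ½ρv²S·CD = ½ × 0.889 × 40.4² × 14.6 × 0.05925 = 628 N

D = 628 N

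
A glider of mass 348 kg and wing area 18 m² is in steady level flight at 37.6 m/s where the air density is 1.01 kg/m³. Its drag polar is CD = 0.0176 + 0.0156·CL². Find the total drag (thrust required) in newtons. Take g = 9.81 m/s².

D = 240 N

Weight W = mg = 348 × 9.81 = 3413.9 N; in level flight L = W.
q = ½ρv² = ½ × 1.01 × 37.6² = 713.9 Pa.
Required CL = L/(qS) = 3413.9/(713.9·18) = 0.2656.
CD = 0.0176 + 0.0156 × 0.2656² = 0.0187.
D = q·S·CD = 713.9 × 18 × 0.0187 = 240.3 N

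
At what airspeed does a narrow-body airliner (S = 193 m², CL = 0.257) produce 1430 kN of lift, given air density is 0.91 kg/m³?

L = ½ρv²S·CL ⇒ v = √(2L/(ρ·S·CL))
v = √(2 × 1.43×10^6 / (0.91 × 193 × 0.257)) = √63360 = 252 m/s

v = 252 m/s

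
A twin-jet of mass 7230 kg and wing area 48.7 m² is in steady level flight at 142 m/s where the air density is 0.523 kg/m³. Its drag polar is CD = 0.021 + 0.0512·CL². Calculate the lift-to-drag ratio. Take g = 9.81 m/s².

L/D = 11.1

Level flight ⇒ L = W = m·g = 7230 × 9.81 = 70926 N.
Dynamic pressure q = 0.5 × 0.523 × 142² = 5273 Pa.
CL = 2W/(ρv²S) = 2×70926/(0.523×142²×48.7) = 0.2762.
CD = 0.021 + 0.0512 × 0.2762² = 0.02491.
L/D = CL/CD = 0.2762 / 0.02491 = 11.1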